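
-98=-98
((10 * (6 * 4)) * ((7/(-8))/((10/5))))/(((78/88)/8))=-12320/13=-947.69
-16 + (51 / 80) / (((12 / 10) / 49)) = 321 / 32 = 10.03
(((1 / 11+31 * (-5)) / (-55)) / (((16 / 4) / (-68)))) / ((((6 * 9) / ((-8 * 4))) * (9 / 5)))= 154496 / 9801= 15.76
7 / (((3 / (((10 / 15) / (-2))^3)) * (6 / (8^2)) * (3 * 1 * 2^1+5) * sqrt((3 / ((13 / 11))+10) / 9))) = -224 * sqrt(2119) / 145233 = -0.07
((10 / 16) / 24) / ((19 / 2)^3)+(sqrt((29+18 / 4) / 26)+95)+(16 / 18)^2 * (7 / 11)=sqrt(871) / 26+4669224581 / 48890952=96.64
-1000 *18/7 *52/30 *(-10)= 312000/7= 44571.43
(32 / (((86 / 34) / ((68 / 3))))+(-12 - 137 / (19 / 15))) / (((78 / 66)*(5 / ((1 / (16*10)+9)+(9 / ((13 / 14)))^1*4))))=10380436561 / 7706400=1346.99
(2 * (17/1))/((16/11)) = 187/8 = 23.38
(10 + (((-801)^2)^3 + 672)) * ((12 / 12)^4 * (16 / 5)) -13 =4225859747993687663 / 5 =845171949598737532.60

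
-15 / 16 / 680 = -3 / 2176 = -0.00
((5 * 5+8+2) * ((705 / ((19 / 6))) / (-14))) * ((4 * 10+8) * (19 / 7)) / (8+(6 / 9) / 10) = -7614000 / 847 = -8989.37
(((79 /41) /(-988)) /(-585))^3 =493039 /13307301667993214232000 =0.00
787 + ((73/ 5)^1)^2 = 25004/ 25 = 1000.16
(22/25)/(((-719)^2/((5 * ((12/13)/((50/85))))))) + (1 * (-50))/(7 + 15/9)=-969299631/168012325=-5.77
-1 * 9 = -9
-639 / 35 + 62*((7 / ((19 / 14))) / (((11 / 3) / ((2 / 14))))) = -42411 / 7315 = -5.80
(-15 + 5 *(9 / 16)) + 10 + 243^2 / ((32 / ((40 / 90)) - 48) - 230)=-475997 / 1648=-288.83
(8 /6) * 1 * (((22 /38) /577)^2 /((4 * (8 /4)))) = 121 /721124214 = 0.00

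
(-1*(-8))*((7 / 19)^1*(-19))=-56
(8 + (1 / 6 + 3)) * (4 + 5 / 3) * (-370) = -210715 / 9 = -23412.78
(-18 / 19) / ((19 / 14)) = -252 / 361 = -0.70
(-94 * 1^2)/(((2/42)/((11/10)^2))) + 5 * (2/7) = -835489/350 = -2387.11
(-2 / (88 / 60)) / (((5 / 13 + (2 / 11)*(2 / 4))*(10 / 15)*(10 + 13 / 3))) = -1755 / 5848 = -0.30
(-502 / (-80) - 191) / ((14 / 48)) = -22167 / 35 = -633.34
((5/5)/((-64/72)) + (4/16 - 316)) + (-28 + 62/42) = -57691/168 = -343.40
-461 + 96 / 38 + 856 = 7553 / 19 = 397.53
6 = 6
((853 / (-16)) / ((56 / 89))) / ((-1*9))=75917 / 8064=9.41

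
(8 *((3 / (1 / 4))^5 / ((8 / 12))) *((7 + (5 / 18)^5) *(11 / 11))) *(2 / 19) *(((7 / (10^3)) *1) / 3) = 2963542624 / 577125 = 5135.01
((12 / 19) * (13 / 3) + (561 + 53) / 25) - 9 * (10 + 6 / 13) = -412842 / 6175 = -66.86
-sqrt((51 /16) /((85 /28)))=-sqrt(105) /10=-1.02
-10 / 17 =-0.59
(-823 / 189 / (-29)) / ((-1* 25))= -823 / 137025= -0.01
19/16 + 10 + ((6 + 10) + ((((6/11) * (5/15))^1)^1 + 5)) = 5697/176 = 32.37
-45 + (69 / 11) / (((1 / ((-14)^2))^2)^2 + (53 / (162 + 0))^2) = 155098416539889 / 11400101582507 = 13.61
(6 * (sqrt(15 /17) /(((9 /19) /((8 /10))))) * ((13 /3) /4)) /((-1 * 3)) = -494 * sqrt(255) /2295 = -3.44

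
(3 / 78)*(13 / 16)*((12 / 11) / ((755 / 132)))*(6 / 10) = 27 / 7550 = 0.00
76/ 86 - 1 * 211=-9035/ 43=-210.12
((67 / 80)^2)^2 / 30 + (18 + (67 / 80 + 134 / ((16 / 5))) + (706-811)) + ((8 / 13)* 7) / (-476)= -12024930282259 / 271564800000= -44.28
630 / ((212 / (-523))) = -164745 / 106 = -1554.20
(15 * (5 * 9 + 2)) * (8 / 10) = 564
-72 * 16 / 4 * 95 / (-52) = 6840 / 13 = 526.15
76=76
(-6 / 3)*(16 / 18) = -16 / 9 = -1.78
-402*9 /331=-3618 /331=-10.93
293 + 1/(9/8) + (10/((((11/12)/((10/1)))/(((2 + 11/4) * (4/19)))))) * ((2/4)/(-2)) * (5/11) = 306545/1089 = 281.49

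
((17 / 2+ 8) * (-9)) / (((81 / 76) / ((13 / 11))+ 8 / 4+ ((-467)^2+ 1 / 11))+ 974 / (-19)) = -537966 / 789888883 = -0.00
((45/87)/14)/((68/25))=375/27608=0.01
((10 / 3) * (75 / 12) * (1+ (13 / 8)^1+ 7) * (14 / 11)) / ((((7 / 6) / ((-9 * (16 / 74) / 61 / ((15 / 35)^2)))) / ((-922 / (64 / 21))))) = 415072875 / 36112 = 11494.04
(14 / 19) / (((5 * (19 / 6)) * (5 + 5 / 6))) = 72 / 9025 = 0.01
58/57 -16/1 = -854/57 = -14.98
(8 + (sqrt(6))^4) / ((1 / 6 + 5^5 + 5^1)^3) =9504 / 6624546273541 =0.00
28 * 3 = 84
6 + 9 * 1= 15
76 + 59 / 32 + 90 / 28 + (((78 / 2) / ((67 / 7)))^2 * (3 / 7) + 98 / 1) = 187204085 / 1005536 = 186.17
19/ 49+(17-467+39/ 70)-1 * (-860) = 201363/ 490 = 410.94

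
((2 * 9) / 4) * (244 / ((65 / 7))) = 7686 / 65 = 118.25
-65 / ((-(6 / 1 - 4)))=65 / 2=32.50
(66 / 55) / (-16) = -3 / 40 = -0.08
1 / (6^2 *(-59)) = -0.00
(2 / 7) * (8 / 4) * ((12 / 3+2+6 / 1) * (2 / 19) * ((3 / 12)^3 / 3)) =1 / 266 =0.00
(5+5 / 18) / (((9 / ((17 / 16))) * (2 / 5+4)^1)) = 8075 / 57024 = 0.14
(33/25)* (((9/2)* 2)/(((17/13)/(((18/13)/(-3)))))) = -1782/425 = -4.19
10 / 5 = 2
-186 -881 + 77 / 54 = -57541 / 54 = -1065.57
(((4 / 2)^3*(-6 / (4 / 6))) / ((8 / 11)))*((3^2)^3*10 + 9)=-722601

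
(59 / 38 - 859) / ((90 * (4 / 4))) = -10861 / 1140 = -9.53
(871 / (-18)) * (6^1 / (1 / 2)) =-580.67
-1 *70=-70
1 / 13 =0.08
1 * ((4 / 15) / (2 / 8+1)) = 16 / 75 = 0.21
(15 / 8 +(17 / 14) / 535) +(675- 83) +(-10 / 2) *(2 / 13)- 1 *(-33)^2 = -193140001 / 389480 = -495.89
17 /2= 8.50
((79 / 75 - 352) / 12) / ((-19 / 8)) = 52642 / 4275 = 12.31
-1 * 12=-12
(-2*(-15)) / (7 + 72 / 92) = 690 / 179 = 3.85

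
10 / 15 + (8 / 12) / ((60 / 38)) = 49 / 45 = 1.09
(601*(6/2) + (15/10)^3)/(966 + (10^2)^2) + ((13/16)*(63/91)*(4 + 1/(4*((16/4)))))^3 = 1112858481651/91989475328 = 12.10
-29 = -29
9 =9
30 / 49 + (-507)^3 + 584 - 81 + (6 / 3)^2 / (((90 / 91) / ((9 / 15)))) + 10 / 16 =-3831506088281 / 29400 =-130323336.34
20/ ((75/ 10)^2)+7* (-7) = -2189/ 45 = -48.64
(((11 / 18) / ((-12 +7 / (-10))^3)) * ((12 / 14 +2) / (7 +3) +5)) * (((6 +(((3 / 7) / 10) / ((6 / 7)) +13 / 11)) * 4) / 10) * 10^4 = -45.62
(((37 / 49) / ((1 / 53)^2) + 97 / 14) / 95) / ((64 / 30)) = 625635 / 59584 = 10.50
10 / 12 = 5 / 6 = 0.83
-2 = -2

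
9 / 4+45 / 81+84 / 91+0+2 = 2681 / 468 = 5.73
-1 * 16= -16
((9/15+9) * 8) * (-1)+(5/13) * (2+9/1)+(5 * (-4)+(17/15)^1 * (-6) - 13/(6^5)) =-50226029/505440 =-99.37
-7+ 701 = 694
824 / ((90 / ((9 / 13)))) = 412 / 65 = 6.34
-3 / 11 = -0.27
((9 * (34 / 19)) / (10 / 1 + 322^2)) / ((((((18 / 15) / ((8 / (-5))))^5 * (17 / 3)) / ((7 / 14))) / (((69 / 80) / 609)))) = -736 / 8998824555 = -0.00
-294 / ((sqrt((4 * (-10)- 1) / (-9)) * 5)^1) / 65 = -882 * sqrt(41) / 13325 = -0.42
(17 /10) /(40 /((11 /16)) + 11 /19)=3553 /122810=0.03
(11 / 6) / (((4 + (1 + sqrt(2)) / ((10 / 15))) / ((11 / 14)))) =1331 / 4326 - 121 * sqrt(2) / 1442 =0.19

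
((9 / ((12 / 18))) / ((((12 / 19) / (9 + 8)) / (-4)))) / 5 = -2907 / 10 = -290.70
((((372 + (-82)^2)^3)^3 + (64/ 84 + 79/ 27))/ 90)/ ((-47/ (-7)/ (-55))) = -94836812934477256625791504905324731891/ 22842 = -4151861173911096078530405000000000.00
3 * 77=231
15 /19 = 0.79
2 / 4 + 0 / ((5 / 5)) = 1 / 2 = 0.50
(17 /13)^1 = 17 /13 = 1.31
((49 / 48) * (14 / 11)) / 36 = 0.04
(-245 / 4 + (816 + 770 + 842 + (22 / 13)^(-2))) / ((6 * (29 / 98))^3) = 11232302977 / 26559621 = 422.91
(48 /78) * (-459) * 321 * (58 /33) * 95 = -2164901040 /143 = -15139168.11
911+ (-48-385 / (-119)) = 14726 / 17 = 866.24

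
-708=-708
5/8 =0.62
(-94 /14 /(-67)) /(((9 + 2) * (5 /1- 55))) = -0.00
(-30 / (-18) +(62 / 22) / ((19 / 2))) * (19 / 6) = 1231 / 198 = 6.22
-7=-7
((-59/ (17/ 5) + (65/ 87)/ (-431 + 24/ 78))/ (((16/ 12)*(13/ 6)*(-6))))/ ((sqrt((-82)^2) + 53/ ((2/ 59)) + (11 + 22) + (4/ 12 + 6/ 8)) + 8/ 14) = 0.00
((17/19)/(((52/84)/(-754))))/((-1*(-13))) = -20706/247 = -83.83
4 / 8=0.50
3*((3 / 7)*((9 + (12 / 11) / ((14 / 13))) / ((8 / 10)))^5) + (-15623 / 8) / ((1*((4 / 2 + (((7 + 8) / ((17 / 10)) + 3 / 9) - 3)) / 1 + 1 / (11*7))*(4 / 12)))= 245386170134525369334789 / 622481707789534208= 394206.23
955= 955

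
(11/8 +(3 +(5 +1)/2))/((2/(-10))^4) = 36875/8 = 4609.38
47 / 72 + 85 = 6167 / 72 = 85.65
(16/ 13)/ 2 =8/ 13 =0.62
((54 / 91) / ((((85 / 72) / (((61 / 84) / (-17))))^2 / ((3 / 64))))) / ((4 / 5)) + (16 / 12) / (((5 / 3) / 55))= 2621840491169 / 59587222240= 44.00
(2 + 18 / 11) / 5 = 8 / 11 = 0.73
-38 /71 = -0.54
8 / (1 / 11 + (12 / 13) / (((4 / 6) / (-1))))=-1144 / 185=-6.18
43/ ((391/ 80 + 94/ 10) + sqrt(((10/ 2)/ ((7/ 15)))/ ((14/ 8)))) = 2.57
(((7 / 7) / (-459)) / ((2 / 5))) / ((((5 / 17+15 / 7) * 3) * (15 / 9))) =-7 / 15660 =-0.00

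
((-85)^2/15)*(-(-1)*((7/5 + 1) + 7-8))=2023/3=674.33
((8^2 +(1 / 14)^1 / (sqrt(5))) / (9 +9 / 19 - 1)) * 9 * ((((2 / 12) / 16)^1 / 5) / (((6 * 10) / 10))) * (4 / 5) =19 * sqrt(5) / 4508000 +76 / 4025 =0.02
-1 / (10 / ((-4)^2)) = -8 / 5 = -1.60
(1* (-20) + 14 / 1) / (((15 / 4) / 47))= -75.20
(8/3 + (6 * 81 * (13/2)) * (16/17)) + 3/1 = 151921/51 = 2978.84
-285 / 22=-12.95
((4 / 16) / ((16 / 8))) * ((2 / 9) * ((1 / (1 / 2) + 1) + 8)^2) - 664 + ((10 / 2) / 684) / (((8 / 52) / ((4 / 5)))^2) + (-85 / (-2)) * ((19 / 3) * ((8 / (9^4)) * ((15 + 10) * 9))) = -487496287 / 831060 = -586.60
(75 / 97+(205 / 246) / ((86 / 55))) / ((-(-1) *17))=65375 / 850884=0.08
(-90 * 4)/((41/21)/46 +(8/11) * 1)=-3825360/8179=-467.71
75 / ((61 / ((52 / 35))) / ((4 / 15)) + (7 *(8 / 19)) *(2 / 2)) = 296400 / 620123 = 0.48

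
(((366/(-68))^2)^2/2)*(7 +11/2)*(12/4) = 84113484075/5345344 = 15735.84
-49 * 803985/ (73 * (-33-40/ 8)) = 14201.61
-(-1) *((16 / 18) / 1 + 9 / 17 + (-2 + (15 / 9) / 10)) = -127 / 306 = -0.42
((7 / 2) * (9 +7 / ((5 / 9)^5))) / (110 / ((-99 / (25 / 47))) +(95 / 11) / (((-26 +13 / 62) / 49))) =-1916008975881 / 65874625000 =-29.09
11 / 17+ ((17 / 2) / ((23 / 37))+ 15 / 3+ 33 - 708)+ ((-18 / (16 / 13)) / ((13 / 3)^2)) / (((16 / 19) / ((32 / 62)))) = -827140241 / 1260584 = -656.16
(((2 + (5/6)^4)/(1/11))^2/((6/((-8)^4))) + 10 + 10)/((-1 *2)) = -5009155906/19683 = -254491.49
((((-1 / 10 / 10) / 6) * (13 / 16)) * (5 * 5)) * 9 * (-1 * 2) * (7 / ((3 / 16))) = 91 / 4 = 22.75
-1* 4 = -4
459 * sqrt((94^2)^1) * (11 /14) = 237303 /7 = 33900.43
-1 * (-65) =65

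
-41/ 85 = -0.48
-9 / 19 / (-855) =1 / 1805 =0.00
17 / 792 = 0.02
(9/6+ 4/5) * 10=23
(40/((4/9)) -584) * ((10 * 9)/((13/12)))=-41040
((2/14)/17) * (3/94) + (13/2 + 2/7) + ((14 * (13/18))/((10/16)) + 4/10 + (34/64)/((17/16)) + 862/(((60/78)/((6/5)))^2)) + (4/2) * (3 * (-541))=-10106708161/8988750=-1124.37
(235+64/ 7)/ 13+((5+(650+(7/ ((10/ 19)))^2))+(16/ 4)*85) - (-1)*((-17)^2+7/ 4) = 3370231/ 2275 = 1481.42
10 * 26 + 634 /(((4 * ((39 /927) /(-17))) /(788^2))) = -516998281492 /13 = -39769098576.31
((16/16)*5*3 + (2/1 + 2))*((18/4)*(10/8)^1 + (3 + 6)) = 2223/8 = 277.88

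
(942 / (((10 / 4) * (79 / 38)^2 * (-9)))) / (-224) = 56677 / 1310610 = 0.04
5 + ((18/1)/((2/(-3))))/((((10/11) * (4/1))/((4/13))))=2.72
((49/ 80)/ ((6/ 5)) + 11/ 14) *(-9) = -2613/ 224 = -11.67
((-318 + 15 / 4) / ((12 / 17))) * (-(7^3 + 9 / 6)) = 4907747 / 32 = 153367.09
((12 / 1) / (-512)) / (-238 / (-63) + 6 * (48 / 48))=-27 / 11264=-0.00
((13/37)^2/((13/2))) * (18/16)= 0.02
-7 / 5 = -1.40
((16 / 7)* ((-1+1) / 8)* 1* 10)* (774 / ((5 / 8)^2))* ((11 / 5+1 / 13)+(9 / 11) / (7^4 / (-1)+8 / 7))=0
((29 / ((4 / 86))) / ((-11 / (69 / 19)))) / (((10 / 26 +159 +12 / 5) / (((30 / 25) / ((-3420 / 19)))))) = 372853 / 43956880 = 0.01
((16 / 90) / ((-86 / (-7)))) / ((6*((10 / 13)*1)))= 91 / 29025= 0.00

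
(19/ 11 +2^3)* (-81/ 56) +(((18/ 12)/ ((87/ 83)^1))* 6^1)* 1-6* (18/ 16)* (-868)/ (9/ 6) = 69678825/ 17864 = 3900.52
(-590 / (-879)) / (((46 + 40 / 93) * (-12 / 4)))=-9145 / 1897761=-0.00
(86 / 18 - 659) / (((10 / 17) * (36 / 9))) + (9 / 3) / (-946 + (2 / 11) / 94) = -2039817089 / 7336215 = -278.05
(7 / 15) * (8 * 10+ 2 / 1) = 574 / 15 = 38.27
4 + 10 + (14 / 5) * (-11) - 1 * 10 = -134 / 5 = -26.80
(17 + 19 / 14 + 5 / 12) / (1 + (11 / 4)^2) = 6308 / 2877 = 2.19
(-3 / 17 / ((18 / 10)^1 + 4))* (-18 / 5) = 54 / 493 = 0.11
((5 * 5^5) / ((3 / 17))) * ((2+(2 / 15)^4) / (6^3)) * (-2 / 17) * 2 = -1265825 / 6561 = -192.93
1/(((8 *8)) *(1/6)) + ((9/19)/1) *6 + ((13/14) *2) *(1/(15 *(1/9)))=86187/21280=4.05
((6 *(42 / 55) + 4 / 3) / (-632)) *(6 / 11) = -244 / 47795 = -0.01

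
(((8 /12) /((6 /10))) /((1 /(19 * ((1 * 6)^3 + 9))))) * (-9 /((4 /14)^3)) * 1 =-1832906.25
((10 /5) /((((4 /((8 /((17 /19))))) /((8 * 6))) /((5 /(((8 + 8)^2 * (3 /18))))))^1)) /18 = 95 /68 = 1.40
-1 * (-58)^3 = 195112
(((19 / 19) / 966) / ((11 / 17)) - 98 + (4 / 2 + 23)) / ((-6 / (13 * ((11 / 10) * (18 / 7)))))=447.38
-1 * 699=-699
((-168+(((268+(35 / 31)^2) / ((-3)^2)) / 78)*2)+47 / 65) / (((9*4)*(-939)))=140413933 / 28506152610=0.00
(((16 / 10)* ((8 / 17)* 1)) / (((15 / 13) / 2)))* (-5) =-1664 / 255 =-6.53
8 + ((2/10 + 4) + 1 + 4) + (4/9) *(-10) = 574/45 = 12.76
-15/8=-1.88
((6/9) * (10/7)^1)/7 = 0.14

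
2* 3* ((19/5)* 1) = 114/5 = 22.80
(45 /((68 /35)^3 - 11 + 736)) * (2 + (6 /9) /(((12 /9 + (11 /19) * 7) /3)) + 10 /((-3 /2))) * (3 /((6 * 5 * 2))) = -42403375 /3213144583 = -0.01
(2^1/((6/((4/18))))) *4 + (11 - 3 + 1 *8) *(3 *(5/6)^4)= 211/9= 23.44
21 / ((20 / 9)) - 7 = 49 / 20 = 2.45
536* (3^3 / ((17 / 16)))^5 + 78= 8064612966196398 / 1419857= 5679876893.37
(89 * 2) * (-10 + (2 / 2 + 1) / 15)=-26344 / 15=-1756.27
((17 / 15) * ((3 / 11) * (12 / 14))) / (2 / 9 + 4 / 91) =5967 / 5995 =1.00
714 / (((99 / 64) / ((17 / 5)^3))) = 74834816 / 4125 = 18141.77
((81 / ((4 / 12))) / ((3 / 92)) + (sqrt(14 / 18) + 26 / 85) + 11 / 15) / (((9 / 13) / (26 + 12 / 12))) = 13 * sqrt(7) + 4941365 / 17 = 290702.92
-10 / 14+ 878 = 6141 / 7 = 877.29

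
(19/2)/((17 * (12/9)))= 57/136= 0.42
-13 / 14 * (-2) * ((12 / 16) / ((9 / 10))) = 65 / 42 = 1.55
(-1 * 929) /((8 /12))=-2787 /2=-1393.50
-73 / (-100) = 73 / 100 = 0.73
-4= -4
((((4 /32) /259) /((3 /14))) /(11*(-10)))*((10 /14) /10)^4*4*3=-1 /156353120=-0.00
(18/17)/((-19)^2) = 0.00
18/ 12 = 3/ 2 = 1.50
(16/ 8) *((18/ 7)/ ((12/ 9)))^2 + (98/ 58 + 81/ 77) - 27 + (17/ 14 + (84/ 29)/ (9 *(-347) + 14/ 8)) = -276873609/ 17741185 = -15.61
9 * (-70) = -630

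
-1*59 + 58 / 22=-620 / 11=-56.36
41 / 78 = 0.53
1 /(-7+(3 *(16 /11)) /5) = -55 /337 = -0.16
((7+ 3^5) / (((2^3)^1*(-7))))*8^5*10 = -10240000 / 7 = -1462857.14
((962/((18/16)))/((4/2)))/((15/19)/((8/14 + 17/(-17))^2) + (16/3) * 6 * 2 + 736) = 73112/137535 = 0.53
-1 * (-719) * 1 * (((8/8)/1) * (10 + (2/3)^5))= 1770178/243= 7284.68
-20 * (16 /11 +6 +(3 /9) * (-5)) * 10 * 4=-152800 /33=-4630.30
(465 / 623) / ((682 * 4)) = 15 / 54824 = 0.00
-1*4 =-4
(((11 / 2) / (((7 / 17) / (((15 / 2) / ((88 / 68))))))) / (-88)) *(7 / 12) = -1445 / 2816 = -0.51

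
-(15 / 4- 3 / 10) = -69 / 20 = -3.45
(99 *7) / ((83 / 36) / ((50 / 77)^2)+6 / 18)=62370000 / 522107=119.46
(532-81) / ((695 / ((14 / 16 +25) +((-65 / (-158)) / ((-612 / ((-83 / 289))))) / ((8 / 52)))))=16.79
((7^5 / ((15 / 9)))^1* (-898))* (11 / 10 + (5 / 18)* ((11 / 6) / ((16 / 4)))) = -11114086.27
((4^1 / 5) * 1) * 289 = 1156 / 5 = 231.20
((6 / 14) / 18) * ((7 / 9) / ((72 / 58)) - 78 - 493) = -184801 / 13608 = -13.58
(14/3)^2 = 196/9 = 21.78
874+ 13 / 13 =875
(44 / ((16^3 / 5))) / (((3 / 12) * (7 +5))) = 55 / 3072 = 0.02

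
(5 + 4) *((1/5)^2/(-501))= -3/4175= -0.00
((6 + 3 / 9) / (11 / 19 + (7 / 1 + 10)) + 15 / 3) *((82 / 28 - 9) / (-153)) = 26855 / 126252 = 0.21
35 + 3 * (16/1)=83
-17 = -17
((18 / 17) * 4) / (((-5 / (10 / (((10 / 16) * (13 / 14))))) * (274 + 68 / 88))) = -118272 / 2226575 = -0.05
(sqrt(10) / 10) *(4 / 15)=2 *sqrt(10) / 75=0.08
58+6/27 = 524/9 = 58.22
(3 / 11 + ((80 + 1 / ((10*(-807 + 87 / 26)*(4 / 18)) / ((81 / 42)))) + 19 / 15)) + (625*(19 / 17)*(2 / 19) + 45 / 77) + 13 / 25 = 7766456209 / 49730100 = 156.17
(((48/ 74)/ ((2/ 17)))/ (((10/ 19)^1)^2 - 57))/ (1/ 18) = -1325592/ 757649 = -1.75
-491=-491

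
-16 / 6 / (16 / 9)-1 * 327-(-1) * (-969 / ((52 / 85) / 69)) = -109620.52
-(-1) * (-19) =-19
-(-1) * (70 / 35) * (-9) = -18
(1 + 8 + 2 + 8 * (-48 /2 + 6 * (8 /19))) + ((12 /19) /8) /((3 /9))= -6101 /38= -160.55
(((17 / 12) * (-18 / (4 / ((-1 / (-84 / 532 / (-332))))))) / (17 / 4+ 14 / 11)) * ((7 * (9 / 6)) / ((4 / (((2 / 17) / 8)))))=121429 / 1296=93.70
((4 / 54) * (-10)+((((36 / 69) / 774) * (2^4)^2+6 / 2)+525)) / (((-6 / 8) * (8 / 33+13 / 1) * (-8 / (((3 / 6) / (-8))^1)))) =-38731033 / 93353688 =-0.41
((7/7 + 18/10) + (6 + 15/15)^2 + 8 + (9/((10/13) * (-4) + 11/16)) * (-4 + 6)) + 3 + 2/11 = 55.45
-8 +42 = 34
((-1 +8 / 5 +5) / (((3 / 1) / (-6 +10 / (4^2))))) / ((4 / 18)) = -903 / 20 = -45.15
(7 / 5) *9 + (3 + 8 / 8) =83 / 5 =16.60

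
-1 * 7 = -7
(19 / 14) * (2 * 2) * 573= 21774 / 7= 3110.57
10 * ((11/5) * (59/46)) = 649/23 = 28.22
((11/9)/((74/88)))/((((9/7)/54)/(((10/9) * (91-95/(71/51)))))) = 109500160/70929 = 1543.80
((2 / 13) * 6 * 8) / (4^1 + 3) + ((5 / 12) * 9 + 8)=4661 / 364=12.80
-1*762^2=-580644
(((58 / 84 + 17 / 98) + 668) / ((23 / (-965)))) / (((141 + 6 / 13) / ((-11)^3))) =1641737968585 / 6217659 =264044.39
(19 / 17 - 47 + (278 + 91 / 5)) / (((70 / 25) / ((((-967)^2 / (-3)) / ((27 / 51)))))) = -19895888653 / 378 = -52634626.07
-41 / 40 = -1.02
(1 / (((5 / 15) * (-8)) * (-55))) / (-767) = -0.00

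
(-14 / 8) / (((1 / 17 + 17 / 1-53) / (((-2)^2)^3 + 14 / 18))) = 69377 / 21996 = 3.15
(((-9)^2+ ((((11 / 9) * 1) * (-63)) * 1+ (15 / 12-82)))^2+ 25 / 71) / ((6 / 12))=6692079 / 568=11781.83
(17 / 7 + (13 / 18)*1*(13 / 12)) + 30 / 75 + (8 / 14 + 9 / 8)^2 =2747119 / 423360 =6.49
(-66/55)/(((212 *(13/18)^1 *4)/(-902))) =1.77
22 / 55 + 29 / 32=209 / 160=1.31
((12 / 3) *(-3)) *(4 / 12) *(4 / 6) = -8 / 3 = -2.67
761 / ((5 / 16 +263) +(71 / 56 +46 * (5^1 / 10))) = 85232 / 32209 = 2.65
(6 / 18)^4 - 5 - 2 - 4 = -890 / 81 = -10.99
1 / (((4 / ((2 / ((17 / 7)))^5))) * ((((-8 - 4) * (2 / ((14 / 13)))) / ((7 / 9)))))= -1647086 / 498369807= -0.00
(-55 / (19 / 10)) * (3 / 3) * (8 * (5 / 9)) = -128.65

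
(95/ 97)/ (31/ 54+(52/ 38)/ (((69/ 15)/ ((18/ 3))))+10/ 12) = 0.31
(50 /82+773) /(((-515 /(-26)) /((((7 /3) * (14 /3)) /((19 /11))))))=888992104 /3610665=246.21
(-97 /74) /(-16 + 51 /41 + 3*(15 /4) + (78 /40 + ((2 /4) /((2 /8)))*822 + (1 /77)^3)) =-9078158705 /11374918720012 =-0.00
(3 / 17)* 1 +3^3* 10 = 270.18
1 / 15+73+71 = 2161 / 15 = 144.07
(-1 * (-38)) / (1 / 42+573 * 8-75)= 1596 / 189379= 0.01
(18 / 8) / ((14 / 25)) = 225 / 56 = 4.02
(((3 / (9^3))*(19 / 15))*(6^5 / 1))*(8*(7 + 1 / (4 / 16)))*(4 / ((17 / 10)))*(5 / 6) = 1070080 / 153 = 6993.99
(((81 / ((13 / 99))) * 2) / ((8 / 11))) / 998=88209 / 51896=1.70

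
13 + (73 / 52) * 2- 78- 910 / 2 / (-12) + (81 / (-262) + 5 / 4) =-238435 / 10218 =-23.33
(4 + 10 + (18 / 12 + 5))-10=21 / 2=10.50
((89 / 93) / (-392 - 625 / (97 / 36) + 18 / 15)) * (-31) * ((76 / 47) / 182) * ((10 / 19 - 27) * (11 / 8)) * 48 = -43423990 / 58718933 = -0.74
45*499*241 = 5411655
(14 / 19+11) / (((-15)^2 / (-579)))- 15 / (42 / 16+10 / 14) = -9245293 / 266475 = -34.69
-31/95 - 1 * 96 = -9151/95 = -96.33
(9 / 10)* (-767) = -6903 / 10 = -690.30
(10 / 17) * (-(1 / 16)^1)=-0.04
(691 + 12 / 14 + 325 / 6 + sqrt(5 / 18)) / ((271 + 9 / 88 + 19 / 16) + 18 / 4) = 88 * sqrt(10) / 146145 + 2757304 / 1023015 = 2.70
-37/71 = -0.52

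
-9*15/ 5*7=-189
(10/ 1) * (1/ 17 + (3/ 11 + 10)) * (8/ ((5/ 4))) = 123648/ 187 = 661.22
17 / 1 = 17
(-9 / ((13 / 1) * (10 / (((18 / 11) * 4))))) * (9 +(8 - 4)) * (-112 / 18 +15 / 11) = 17316 / 605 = 28.62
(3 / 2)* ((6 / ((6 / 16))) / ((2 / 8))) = 96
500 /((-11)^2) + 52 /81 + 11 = 154603 /9801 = 15.77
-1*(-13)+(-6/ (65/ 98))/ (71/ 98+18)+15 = 27.52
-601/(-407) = 601/407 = 1.48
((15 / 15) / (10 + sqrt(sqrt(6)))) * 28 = 28 / (6^(1 / 4) + 10) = 2.42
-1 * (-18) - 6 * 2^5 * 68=-13038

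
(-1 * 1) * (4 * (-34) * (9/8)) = 153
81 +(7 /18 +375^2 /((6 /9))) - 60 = 1898630 /9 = 210958.89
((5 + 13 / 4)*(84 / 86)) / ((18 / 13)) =1001 / 172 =5.82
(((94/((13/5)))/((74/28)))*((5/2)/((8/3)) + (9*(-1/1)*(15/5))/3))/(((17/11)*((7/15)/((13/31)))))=-5001975/77996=-64.13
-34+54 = 20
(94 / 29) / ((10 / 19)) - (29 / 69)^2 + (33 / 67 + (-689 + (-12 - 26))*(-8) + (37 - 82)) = 5777.47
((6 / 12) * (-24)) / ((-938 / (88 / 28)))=132 / 3283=0.04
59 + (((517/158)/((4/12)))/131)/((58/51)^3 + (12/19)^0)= 400464017567/6784038574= 59.03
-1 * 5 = -5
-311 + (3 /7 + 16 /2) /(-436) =-949231 /3052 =-311.02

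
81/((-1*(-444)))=27/148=0.18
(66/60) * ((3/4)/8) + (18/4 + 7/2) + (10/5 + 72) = 82.10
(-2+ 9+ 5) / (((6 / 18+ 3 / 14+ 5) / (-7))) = -3528 / 233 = -15.14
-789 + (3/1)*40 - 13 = -682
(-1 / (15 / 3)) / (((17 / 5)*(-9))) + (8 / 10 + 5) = 4442 / 765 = 5.81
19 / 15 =1.27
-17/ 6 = -2.83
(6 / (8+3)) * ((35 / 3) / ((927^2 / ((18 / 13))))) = 140 / 13653783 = 0.00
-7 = -7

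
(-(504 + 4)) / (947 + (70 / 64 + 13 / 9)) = -0.53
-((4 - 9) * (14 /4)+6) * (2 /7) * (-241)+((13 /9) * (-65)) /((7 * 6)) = -794.09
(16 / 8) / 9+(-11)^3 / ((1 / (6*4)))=-287494 / 9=-31943.78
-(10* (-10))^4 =-100000000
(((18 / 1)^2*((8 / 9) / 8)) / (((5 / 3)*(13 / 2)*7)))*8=1728 / 455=3.80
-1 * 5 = -5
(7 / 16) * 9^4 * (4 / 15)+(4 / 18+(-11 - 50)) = 126841 / 180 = 704.67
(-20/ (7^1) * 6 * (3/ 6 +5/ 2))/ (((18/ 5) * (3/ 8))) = -800/ 21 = -38.10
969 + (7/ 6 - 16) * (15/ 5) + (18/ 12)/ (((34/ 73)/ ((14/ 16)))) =504461/ 544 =927.32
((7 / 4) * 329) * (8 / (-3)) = -4606 / 3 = -1535.33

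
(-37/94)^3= -50653/830584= -0.06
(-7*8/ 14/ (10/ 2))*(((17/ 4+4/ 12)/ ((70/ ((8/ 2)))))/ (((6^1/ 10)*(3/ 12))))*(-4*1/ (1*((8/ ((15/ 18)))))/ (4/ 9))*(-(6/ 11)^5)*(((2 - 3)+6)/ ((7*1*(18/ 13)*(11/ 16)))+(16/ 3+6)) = -0.76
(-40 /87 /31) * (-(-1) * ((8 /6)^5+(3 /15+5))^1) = -91504 /655371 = -0.14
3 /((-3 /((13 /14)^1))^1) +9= 113 /14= 8.07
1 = 1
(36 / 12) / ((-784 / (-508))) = 381 / 196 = 1.94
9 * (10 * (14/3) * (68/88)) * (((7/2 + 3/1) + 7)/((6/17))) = 273105/22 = 12413.86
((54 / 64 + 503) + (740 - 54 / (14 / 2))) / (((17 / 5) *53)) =1384465 / 201824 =6.86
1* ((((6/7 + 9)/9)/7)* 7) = 23/21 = 1.10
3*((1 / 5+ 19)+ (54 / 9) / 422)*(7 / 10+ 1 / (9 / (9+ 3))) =1236531 / 10550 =117.21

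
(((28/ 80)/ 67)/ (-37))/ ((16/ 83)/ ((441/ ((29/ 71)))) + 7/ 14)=-18191691/ 64447579390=-0.00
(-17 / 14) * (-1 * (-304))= -2584 / 7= -369.14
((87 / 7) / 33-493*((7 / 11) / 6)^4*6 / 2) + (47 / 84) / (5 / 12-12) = 124112657 / 879162768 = 0.14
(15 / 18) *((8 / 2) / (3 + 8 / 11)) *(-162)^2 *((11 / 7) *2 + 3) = 41378040 / 287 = 144174.36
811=811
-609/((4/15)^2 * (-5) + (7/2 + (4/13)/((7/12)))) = -171990/1037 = -165.85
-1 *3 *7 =-21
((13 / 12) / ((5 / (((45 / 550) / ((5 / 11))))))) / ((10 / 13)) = 507 / 10000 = 0.05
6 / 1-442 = -436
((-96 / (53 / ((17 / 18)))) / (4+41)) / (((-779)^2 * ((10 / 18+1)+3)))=-272 / 19779982395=-0.00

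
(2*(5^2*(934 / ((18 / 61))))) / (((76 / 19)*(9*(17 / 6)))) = 712175 / 459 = 1551.58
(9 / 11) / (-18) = -1 / 22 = -0.05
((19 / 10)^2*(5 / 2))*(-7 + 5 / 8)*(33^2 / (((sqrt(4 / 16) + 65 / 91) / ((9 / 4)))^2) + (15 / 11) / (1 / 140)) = -54119947833 / 239360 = -226102.72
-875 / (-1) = 875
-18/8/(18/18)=-9/4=-2.25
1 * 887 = 887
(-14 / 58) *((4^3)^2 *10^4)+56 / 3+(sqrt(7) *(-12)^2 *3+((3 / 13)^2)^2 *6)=-9885734.90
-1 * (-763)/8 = 763/8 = 95.38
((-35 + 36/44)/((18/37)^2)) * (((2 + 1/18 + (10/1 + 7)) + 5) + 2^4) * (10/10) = -46391303/8019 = -5785.17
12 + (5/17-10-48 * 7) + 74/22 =-61774/187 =-330.34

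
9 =9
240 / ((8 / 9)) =270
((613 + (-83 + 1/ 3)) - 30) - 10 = 1471/ 3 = 490.33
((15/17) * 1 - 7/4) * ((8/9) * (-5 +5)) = 0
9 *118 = 1062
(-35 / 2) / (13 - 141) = 35 / 256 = 0.14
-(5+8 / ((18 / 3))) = -19 / 3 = -6.33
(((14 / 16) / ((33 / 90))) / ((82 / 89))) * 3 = 28035 / 3608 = 7.77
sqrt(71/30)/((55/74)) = 37 * sqrt(2130)/825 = 2.07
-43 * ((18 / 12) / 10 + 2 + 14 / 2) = -7869 / 20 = -393.45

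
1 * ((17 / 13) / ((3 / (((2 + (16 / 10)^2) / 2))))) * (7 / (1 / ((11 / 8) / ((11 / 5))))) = 2261 / 520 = 4.35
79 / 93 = 0.85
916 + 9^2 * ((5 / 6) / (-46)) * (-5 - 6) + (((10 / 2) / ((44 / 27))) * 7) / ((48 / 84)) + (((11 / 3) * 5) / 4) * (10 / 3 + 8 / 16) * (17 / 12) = 217415227 / 218592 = 994.62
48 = 48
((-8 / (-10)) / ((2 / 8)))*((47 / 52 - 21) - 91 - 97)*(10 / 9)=-28856 / 39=-739.90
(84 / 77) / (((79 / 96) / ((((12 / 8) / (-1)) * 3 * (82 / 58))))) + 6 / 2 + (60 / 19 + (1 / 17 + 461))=458.78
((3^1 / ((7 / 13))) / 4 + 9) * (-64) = -4656 / 7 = -665.14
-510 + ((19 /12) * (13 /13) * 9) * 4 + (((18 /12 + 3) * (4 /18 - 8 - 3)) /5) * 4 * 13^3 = -85696.60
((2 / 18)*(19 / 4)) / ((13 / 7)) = 133 / 468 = 0.28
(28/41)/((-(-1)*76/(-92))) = -0.83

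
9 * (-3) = -27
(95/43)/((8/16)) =190/43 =4.42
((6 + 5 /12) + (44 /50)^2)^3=156878610917237 /421875000000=371.86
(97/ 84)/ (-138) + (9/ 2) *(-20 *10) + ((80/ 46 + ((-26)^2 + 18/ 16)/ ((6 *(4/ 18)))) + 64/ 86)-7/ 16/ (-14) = -97111703/ 249228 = -389.65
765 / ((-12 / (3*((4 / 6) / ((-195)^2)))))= -17 / 5070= -0.00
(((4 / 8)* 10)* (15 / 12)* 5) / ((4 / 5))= 625 / 16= 39.06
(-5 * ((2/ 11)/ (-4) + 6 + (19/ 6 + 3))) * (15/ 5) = -2000/ 11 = -181.82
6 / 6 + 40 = 41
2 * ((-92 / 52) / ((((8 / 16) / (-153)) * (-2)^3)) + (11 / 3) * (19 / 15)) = -126.06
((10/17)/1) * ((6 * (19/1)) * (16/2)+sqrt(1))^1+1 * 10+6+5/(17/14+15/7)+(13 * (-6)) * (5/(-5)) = 505406/799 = 632.55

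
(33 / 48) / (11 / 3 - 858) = -3 / 3728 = -0.00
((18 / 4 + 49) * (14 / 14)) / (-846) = -107 / 1692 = -0.06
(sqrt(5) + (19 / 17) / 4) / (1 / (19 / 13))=361 / 884 + 19 * sqrt(5) / 13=3.68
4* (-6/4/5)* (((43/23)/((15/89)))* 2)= -15308/575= -26.62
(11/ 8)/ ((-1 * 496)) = -11/ 3968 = -0.00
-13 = -13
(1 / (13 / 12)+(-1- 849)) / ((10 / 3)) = -16557 / 65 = -254.72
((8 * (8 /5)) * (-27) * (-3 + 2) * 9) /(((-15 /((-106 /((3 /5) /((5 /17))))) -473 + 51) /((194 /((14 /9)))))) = -1439150976 /1564549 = -919.85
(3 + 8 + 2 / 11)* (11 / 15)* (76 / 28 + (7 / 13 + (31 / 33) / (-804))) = 321876691 / 12072060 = 26.66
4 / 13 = 0.31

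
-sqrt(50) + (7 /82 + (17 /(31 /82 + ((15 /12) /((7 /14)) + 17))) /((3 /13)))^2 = 577777853689 /40196240100-5 * sqrt(2) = 7.30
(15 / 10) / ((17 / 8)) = 12 / 17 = 0.71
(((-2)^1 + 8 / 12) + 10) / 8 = 13 / 12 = 1.08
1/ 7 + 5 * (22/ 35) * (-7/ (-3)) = 157/ 21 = 7.48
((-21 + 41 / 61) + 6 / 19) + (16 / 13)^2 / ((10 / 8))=-18412114 / 979355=-18.80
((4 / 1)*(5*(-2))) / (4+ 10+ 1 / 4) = -160 / 57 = -2.81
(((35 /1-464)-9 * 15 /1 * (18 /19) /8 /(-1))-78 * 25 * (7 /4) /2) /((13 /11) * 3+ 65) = -221463 /7163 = -30.92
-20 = -20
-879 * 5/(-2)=4395/2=2197.50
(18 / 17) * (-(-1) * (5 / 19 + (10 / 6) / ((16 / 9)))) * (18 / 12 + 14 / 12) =1095 / 323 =3.39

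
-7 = -7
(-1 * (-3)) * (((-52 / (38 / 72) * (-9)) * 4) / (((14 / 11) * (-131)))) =-1111968 / 17423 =-63.82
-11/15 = -0.73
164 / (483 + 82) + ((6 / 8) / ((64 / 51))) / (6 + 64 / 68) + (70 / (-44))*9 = -2617473953 / 187742720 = -13.94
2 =2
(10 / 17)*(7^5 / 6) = 84035 / 51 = 1647.75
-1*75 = -75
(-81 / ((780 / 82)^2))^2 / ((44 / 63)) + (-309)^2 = 95482.15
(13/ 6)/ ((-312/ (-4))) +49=1765/ 36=49.03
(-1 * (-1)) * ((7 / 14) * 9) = 9 / 2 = 4.50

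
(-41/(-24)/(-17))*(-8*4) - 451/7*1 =-61.21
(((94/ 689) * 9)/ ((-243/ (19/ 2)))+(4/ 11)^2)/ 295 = 37919/ 132806817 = 0.00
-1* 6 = -6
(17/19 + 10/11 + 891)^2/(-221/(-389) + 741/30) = 135442281470240/4293536533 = 31545.62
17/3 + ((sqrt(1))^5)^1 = 20/3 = 6.67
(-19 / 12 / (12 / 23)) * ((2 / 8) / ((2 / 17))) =-7429 / 1152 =-6.45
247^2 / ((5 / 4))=244036 / 5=48807.20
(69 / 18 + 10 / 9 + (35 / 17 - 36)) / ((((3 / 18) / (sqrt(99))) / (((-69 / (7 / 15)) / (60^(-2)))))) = 33060798000 *sqrt(11) / 119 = 921430775.09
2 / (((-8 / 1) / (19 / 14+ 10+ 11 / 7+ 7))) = -279 / 56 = -4.98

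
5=5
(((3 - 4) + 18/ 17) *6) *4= 1.41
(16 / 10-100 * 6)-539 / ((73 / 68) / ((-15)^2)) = -41451916 / 365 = -113566.89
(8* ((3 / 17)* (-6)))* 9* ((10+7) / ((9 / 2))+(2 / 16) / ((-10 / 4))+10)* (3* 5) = -266868 / 17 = -15698.12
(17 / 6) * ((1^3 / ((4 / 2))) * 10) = 85 / 6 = 14.17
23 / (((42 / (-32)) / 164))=-60352 / 21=-2873.90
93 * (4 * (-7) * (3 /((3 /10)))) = -26040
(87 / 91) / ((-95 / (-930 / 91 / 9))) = 1798 / 157339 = 0.01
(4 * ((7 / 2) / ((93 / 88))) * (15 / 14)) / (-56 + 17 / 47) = -4136 / 16213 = -0.26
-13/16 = -0.81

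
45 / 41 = 1.10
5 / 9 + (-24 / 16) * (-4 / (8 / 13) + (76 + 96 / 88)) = -41711 / 396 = -105.33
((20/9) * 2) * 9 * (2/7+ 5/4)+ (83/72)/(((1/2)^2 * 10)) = 77981/1260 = 61.89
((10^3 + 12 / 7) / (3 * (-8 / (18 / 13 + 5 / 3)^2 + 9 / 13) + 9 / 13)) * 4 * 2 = 368817176 / 8811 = 41858.72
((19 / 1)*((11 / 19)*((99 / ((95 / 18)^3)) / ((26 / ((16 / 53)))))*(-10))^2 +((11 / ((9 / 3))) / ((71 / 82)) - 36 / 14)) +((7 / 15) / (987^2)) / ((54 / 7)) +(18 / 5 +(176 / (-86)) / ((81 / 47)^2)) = 757910590667015441927742001217 / 164291184746523312857971751250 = 4.61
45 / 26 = 1.73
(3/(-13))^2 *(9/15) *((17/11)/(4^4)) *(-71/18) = -3621/4759040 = -0.00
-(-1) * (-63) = -63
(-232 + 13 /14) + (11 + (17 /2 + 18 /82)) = -211.35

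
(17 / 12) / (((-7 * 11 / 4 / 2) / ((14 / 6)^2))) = -238 / 297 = -0.80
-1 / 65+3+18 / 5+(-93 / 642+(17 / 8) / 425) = 1792931 / 278200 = 6.44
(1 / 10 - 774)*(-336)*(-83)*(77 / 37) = -8309271432 / 185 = -44914980.71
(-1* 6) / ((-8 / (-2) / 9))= -27 / 2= -13.50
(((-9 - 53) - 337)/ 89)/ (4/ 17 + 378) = -6783/ 572270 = -0.01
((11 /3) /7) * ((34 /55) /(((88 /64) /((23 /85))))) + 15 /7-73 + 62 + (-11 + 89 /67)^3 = -1586638095466 /1736906325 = -913.49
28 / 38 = 14 / 19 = 0.74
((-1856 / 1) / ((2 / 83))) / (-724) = 106.39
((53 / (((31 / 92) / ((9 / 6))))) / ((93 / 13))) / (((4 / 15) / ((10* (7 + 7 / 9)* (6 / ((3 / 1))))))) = 55464500 / 2883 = 19238.47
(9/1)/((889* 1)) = 9/889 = 0.01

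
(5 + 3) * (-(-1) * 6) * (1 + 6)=336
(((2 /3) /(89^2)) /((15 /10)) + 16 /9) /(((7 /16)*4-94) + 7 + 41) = -506960 /12618153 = -0.04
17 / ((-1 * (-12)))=17 / 12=1.42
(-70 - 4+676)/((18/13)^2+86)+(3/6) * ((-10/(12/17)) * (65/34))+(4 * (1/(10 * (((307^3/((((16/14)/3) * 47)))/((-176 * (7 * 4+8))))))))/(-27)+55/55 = -3084486204757339/541684022158440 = -5.69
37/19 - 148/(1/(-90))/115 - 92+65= 39668/437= 90.77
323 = 323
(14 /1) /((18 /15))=35 /3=11.67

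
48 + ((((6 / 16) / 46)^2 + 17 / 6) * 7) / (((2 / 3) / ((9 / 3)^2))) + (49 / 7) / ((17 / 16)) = 322.34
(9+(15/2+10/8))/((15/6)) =7.10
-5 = -5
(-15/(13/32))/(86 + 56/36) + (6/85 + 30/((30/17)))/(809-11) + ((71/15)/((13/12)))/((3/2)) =145484441/57904210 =2.51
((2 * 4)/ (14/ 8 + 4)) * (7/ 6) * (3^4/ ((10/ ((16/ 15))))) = 8064/ 575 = 14.02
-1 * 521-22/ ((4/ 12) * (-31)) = -16085/ 31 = -518.87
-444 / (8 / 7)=-777 / 2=-388.50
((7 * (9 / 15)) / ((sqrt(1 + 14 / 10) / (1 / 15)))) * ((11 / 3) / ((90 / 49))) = 3773 * sqrt(15) / 40500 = 0.36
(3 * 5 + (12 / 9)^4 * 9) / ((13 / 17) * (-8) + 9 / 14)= -93058 / 11727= -7.94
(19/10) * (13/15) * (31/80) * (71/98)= 543647/1176000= 0.46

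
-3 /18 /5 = -1 /30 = -0.03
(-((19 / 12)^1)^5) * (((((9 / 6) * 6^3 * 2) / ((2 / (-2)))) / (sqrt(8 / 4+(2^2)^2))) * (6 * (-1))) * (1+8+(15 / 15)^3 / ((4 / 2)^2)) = -91615663 * sqrt(2) / 1536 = -84351.64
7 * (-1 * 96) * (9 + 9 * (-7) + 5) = 32928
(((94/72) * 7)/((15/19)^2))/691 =118769/5597100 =0.02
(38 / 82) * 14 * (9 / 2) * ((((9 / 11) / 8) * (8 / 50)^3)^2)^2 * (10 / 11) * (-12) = -772032135168 / 78714978694915771484375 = -0.00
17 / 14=1.21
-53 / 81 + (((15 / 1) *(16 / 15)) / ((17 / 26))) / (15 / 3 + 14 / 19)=542015 / 150093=3.61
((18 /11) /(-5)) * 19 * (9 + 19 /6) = -4161 /55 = -75.65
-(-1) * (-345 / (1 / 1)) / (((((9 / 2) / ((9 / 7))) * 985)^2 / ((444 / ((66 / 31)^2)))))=-0.00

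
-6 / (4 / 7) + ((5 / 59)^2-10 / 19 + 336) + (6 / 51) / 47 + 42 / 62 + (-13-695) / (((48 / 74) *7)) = 1946383532605 / 11467378237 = 169.73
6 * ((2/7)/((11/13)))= 156/77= 2.03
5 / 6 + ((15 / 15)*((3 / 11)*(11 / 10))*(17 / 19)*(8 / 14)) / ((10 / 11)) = 19991 / 19950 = 1.00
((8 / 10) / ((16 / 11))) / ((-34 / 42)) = -231 / 340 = -0.68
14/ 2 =7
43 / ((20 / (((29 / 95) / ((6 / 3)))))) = 1247 / 3800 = 0.33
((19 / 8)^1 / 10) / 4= 0.06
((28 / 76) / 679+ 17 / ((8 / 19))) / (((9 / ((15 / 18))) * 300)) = 595297 / 47770560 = 0.01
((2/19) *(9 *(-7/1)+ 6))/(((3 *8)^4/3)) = -1/18432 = -0.00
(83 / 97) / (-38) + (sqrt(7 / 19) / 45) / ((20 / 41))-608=-2241171 / 3686 + 41 * sqrt(133) / 17100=-607.99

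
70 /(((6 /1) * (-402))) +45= 54235 /1206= 44.97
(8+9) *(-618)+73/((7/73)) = -68213/7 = -9744.71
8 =8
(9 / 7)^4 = 6561 / 2401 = 2.73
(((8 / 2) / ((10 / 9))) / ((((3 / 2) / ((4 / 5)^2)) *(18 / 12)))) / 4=32 / 125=0.26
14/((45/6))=28/15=1.87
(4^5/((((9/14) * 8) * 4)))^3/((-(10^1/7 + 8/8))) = -629407744/12393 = -50787.36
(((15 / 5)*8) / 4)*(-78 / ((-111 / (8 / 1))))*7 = 8736 / 37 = 236.11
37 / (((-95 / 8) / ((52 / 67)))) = -15392 / 6365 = -2.42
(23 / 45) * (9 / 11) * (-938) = -21574 / 55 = -392.25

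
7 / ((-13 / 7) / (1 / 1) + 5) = 49 / 22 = 2.23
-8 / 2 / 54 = -2 / 27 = -0.07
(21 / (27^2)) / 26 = 7 / 6318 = 0.00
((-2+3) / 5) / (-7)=-1 / 35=-0.03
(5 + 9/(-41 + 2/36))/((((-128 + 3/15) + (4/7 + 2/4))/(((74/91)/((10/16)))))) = -320864/6537927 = -0.05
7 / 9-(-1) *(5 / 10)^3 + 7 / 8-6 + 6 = 16 / 9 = 1.78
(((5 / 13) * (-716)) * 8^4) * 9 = -131973120 / 13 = -10151778.46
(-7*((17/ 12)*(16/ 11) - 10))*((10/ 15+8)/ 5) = 47684/ 495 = 96.33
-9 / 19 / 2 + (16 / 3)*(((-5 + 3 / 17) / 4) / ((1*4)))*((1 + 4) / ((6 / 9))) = -7943 / 646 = -12.30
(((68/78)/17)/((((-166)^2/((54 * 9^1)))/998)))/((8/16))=161676/89557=1.81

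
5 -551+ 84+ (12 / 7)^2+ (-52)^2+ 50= 112452 / 49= 2294.94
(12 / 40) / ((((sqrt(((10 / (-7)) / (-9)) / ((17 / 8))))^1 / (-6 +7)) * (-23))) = -9 * sqrt(595) / 4600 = -0.05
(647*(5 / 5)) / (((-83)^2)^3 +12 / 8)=1294 / 653880746741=0.00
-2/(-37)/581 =2/21497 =0.00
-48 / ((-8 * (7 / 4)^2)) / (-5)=-96 / 245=-0.39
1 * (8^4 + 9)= 4105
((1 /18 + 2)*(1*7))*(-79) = -20461 /18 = -1136.72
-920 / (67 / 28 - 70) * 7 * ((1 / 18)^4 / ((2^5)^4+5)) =11270 / 13023347708313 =0.00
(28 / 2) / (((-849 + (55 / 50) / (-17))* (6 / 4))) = -4760 / 433023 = -0.01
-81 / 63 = -9 / 7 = -1.29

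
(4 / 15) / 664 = 1 / 2490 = 0.00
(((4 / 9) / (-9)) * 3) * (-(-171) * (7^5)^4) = -6064212238618512076 / 3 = -2021404079539504025.33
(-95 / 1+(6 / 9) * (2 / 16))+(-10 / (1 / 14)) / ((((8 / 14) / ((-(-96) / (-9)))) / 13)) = 406541 / 12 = 33878.42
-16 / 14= -8 / 7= -1.14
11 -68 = -57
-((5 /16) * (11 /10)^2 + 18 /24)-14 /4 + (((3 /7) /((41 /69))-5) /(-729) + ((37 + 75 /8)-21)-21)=-16554103 /66951360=-0.25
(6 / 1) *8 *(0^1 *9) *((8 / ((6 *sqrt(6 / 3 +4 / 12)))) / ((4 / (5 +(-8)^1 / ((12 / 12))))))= 0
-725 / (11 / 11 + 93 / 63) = -15225 / 52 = -292.79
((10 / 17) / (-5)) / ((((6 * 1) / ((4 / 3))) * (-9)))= 4 / 1377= 0.00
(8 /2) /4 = 1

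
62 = 62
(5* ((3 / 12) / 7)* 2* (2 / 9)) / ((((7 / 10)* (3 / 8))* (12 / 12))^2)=32000 / 27783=1.15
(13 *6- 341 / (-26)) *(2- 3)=-2369 / 26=-91.12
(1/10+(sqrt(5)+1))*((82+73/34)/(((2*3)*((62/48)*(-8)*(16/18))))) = -25749*sqrt(5)/16864 - 283239/168640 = -5.09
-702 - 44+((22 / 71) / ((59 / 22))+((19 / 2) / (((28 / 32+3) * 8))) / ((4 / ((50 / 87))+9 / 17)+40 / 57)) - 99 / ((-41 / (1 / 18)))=-787838297115263 / 1056490100389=-745.71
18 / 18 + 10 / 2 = 6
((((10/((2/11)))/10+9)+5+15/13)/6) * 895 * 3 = 9242.60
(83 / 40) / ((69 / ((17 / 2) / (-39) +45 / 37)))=0.03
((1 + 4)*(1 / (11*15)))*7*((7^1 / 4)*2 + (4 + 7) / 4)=175 / 132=1.33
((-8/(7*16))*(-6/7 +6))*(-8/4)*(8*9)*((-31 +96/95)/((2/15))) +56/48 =-9493565/798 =-11896.70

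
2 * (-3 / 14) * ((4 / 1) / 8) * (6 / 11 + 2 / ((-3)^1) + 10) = -163 / 77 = -2.12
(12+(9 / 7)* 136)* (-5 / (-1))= 934.29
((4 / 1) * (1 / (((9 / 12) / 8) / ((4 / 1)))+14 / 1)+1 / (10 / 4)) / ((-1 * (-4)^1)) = 1703 / 30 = 56.77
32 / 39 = 0.82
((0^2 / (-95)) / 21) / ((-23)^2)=0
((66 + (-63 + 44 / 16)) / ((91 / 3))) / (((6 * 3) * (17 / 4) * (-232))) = -23 / 2153424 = -0.00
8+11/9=83/9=9.22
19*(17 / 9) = 323 / 9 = 35.89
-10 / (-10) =1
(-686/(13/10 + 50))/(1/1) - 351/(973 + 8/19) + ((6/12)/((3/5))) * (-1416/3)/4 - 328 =-154641476/351405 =-440.07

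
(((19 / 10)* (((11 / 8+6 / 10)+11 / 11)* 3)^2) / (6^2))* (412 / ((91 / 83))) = 328597913 / 208000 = 1579.80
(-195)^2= 38025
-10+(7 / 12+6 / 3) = -89 / 12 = -7.42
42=42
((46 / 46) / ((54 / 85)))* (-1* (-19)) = 1615 / 54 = 29.91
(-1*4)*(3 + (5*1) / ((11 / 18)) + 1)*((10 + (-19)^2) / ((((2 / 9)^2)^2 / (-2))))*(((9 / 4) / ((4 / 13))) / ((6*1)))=6360384303 / 352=18069273.59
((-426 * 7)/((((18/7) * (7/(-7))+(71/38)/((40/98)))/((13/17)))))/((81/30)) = -420.98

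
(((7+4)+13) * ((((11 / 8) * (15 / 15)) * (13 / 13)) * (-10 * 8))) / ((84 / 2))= -440 / 7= -62.86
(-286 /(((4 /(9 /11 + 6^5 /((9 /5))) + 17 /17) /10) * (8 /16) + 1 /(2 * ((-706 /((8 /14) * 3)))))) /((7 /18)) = -1727435801520 /114701143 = -15060.32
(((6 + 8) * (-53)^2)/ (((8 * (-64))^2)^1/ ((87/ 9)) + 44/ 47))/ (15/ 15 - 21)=-26800669/ 369635800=-0.07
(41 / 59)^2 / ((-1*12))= -1681 / 41772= -0.04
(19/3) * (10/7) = 190/21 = 9.05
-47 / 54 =-0.87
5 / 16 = 0.31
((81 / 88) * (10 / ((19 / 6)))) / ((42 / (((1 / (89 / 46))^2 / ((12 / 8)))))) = 142830 / 11588423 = 0.01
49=49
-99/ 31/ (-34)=99/ 1054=0.09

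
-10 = -10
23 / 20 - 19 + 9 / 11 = -3747 / 220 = -17.03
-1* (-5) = 5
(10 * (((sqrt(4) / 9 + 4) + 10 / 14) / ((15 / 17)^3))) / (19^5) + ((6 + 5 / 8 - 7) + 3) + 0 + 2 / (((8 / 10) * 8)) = 2.94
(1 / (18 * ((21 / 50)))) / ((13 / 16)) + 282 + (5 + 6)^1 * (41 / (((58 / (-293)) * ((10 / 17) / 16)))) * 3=-185629.37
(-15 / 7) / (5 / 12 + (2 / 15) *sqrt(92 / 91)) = -292500 / 50987 + 14400 *sqrt(2093) / 356909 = -3.89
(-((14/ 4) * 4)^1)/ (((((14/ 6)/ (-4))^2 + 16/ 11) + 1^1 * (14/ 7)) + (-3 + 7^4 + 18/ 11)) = -22176/ 3807035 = -0.01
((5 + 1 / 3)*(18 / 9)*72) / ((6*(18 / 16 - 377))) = -1024 / 3007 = -0.34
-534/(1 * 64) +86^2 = 7387.66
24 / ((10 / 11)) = 132 / 5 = 26.40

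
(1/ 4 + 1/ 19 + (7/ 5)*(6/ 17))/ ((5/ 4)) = 5147/ 8075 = 0.64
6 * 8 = 48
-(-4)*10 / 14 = 20 / 7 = 2.86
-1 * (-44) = 44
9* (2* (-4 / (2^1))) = -36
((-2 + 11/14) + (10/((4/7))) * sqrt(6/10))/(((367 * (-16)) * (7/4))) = -0.00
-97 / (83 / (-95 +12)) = 97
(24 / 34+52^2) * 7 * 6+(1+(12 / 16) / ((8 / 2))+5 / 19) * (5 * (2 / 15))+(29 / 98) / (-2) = 14383383397 / 126616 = 113598.47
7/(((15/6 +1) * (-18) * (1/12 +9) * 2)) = -2/327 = -0.01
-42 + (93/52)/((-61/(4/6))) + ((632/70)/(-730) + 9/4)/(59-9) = -85045758501/2026115000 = -41.97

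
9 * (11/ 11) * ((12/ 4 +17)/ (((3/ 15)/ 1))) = 900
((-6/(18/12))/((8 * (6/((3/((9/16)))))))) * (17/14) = -34/63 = -0.54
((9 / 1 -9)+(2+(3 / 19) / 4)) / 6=155 / 456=0.34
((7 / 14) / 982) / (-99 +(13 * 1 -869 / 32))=-8 / 1777911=-0.00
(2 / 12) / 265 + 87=138331 / 1590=87.00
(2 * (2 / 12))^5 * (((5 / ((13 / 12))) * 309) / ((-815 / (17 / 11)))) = -7004 / 629343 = -0.01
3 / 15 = 1 / 5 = 0.20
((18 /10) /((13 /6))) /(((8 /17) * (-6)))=-153 /520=-0.29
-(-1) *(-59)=-59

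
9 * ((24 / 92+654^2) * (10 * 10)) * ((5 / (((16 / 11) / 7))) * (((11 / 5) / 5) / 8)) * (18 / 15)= 112486596453 / 184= 611340198.11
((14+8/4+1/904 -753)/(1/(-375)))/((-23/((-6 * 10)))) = 3747639375/5198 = 720977.18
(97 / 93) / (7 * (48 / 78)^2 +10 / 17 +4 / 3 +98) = 278681 / 27406232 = 0.01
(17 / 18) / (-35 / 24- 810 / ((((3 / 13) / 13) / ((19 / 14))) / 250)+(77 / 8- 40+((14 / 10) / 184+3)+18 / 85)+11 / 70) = -930580 / 15254365189071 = -0.00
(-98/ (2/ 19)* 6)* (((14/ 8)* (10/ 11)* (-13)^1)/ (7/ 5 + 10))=111475/ 11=10134.09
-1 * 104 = -104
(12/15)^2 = 16/25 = 0.64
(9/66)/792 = 1/5808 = 0.00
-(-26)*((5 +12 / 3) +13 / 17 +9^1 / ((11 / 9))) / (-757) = -83278 / 141559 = -0.59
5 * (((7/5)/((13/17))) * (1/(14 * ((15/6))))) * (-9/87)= -51/1885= -0.03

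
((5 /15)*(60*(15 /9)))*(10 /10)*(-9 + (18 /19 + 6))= -1300 /19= -68.42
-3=-3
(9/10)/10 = 9/100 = 0.09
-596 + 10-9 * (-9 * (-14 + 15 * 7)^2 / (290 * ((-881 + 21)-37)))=-3925819 / 6670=-588.58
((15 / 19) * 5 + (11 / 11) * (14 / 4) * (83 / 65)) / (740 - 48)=20789 / 1709240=0.01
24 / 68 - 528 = -8970 / 17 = -527.65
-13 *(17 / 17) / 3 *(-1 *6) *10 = 260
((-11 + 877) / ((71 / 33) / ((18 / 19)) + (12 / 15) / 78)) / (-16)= -8359065 / 352324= -23.73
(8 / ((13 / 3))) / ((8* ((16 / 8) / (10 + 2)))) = 18 / 13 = 1.38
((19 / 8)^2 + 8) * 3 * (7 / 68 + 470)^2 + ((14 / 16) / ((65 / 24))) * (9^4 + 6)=174002100711867 / 19235840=9045724.06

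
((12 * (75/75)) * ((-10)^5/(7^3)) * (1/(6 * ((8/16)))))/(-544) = 12500/5831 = 2.14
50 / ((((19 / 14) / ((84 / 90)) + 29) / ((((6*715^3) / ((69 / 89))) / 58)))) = 318811668175000 / 3981323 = 80076815.72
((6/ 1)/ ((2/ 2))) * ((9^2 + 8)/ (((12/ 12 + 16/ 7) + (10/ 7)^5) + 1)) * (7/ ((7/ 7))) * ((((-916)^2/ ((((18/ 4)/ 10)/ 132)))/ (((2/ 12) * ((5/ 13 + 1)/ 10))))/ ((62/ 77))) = 7739019548882702080/ 1599879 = 4837253035312.48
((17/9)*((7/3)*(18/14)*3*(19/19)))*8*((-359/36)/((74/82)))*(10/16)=-1251115/1332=-939.28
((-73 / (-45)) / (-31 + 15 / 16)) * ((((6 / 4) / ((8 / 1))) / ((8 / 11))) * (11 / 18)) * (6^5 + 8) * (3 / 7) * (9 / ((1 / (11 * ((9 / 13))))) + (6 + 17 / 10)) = -12168596957 / 5627700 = -2162.27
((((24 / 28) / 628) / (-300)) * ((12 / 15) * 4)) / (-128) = 1 / 8792000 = 0.00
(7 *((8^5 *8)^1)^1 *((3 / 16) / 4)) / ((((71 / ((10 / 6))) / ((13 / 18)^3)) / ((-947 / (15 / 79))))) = -589081153024 / 155277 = -3793743.78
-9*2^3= -72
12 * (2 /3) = 8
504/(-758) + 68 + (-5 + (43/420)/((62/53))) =616058741/9869160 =62.42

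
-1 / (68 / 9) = -9 / 68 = -0.13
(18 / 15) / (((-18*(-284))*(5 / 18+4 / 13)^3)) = 1067742 / 912830315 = 0.00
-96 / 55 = -1.75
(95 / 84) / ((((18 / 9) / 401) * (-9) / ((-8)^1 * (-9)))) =-1814.05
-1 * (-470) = 470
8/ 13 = 0.62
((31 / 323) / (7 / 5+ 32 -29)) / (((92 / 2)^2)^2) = 155 / 31816802336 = 0.00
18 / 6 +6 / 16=27 / 8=3.38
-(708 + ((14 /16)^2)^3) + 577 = -34458513 /262144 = -131.45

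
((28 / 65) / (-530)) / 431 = -0.00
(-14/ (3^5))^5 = -0.00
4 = 4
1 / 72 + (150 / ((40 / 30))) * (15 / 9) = 13501 / 72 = 187.51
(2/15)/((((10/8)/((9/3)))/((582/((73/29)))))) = 135024/1825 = 73.99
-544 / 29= -18.76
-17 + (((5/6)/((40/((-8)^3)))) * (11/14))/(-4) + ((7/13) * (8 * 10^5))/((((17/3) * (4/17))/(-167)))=-14729404069/273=-53953861.06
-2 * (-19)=38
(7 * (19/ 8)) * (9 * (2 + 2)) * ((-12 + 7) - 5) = -5985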